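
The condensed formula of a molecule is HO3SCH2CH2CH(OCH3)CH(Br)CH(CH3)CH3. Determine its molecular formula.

Element totals:
  C: 8
  H: 17
  Br: 1
  O: 4
  S: 1

C8H17BrO4S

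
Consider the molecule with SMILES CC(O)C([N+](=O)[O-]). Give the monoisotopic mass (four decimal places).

Atom tally by fragment:
  CH3 → C:1 H:3
  CH(OH) → C:1 H:2 O:1
  CH2NO2 → C:1 H:2 N:1 O:2
Element totals:
  C: 3
  H: 7
  N: 1
  O: 3
Molecular formula: C3H7NO3.
  M = 3(12.0) + 7(1.007825) + 14.003074 + 3(15.994915)
    = 36.000000 + 7.054775 + 14.003074 + 47.984745 = 105.042594

105.0426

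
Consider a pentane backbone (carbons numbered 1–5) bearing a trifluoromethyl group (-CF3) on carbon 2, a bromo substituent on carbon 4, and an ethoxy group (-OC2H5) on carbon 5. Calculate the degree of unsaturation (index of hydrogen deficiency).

Atom tally by fragment:
  CH3 → C:1 H:3
  CH(CF3) → C:2 H:1 F:3
  CH2 → C:1 H:2
  CH(Br) → C:1 H:1 Br:1
  CH2OC2H5 → C:3 H:7 O:1
Element totals:
  C: 8
  H: 14
  Br: 1
  F: 3
  O: 1
Molecular formula: C8H14BrF3O.
DoU = (2C + 2 + N − H − X) / 2 = (2·8 + 2 + 0 − 14 − 4) / 2 = 0.

0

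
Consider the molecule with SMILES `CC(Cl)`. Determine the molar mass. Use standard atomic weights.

64.51 g/mol

Atom tally by fragment:
  CH3 → C:1 H:3
  CH2Cl → C:1 H:2 Cl:1
Element totals:
  C: 2
  H: 5
  Cl: 1
Molecular formula: C2H5Cl.
  M = 2(12.011) + 5(1.008) + 35.45
    = 24.022 + 5.040 + 35.450 = 64.512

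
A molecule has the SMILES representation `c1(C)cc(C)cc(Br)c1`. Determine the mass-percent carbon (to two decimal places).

51.92%

Atom tally by fragment:
  benzene ring core → C:6 H:6
  (− 3 ring H displaced by substituents)
  + CH3 → C:1 H:3
  + CH3 → C:1 H:3
  + Br → Br:1
Element totals:
  C: 8
  H: 9
  Br: 1
Molecular formula: C8H9Br.
Molar mass = 185.064 g/mol.
Mass from C: 8 × 12.011 = 96.088 g/mol.
%C = 96.088 / 185.064 × 100 = 51.92%.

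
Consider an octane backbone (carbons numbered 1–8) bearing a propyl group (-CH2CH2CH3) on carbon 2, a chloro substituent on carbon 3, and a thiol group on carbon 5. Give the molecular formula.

Atom tally by fragment:
  CH3 → C:1 H:3
  CH(CH2CH2CH3) → C:4 H:8
  CH(Cl) → C:1 H:1 Cl:1
  CH2 → C:1 H:2
  CH(SH) → C:1 H:2 S:1
  CH2 → C:1 H:2
  CH2 → C:1 H:2
  CH3 → C:1 H:3
Element totals:
  C: 11
  H: 23
  Cl: 1
  S: 1

C11H23ClS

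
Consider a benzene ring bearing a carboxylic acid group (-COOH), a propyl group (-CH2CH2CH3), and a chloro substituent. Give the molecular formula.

C10H11ClO2

Atom tally by fragment:
  benzene ring core → C:6 H:6
  (− 3 ring H displaced by substituents)
  + COOH → C:1 H:1 O:2
  + CH2CH2CH3 → C:3 H:7
  + Cl → Cl:1
Element totals:
  C: 10
  H: 11
  Cl: 1
  O: 2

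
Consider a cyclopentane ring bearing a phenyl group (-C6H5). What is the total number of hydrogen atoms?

14

Atom tally by fragment:
  cyclopentane ring core → C:5 H:10
  (− 1 ring H displaced by substituents)
  + C6H5 → C:6 H:5
Element totals:
  C: 11
  H: 14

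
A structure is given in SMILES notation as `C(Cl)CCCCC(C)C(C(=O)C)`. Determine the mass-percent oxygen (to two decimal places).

Atom tally by fragment:
  ClCH2 → C:1 H:2 Cl:1
  CH2 → C:1 H:2
  CH2 → C:1 H:2
  CH2 → C:1 H:2
  CH2 → C:1 H:2
  CH(CH3) → C:2 H:4
  CH2COCH3 → C:3 H:5 O:1
Element totals:
  C: 10
  H: 19
  Cl: 1
  O: 1
Molecular formula: C10H19ClO.
Molar mass = 190.711 g/mol.
Mass from O: 1 × 15.999 = 15.999 g/mol.
%O = 15.999 / 190.711 × 100 = 8.39%.

8.39%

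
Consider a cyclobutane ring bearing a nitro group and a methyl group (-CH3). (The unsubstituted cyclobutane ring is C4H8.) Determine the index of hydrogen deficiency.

2

Atom tally by fragment:
  cyclobutane ring core → C:4 H:8
  (− 2 ring H displaced by substituents)
  + NO2 → N:1 O:2
  + CH3 → C:1 H:3
Element totals:
  C: 5
  H: 9
  N: 1
  O: 2
Molecular formula: C5H9NO2.
DoU = (2C + 2 + N − H − X) / 2 = (2·5 + 2 + 1 − 9 − 0) / 2 = 2.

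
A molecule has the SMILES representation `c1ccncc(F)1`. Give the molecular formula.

Atom tally by fragment:
  pyridine ring core → C:5 H:5 N:1
  (− 1 ring H displaced by substituents)
  + F → F:1
Element totals:
  C: 5
  H: 4
  F: 1
  N: 1

C5H4FN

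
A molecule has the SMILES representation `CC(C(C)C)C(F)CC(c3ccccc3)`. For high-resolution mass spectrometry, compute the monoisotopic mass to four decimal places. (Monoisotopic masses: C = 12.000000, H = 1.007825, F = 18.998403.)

208.1627

Atom tally by fragment:
  CH3 → C:1 H:3
  CH(CH(CH3)2) → C:4 H:8
  CH(F) → C:1 H:1 F:1
  CH2 → C:1 H:2
  CH2C6H5 → C:7 H:7
Element totals:
  C: 14
  H: 21
  F: 1
Molecular formula: C14H21F.
  M = 14(12.0) + 21(1.007825) + 18.998403
    = 168.000000 + 21.164325 + 18.998403 = 208.162728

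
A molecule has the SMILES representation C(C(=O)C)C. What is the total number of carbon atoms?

4

Atom tally by fragment:
  CH3COCH2 → C:3 H:5 O:1
  CH3 → C:1 H:3
Element totals:
  C: 4
  H: 8
  O: 1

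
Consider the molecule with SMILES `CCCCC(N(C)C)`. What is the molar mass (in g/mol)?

115.22 g/mol

Atom tally by fragment:
  CH3 → C:1 H:3
  CH2 → C:1 H:2
  CH2 → C:1 H:2
  CH2 → C:1 H:2
  CH2N(CH3)2 → C:3 H:8 N:1
Element totals:
  C: 7
  H: 17
  N: 1
Molecular formula: C7H17N.
  M = 7(12.011) + 17(1.008) + 14.007
    = 84.077 + 17.136 + 14.007 = 115.220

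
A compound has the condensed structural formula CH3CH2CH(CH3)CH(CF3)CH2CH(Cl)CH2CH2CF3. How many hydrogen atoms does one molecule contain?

17

Element totals:
  C: 11
  H: 17
  Cl: 1
  F: 6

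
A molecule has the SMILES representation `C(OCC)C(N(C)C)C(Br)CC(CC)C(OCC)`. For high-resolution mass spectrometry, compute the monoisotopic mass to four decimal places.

323.1460

Atom tally by fragment:
  C2H5OCH2 → C:3 H:7 O:1
  CH(N(CH3)2) → C:3 H:7 N:1
  CH(Br) → C:1 H:1 Br:1
  CH2 → C:1 H:2
  CH(C2H5) → C:3 H:6
  CH2OC2H5 → C:3 H:7 O:1
Element totals:
  C: 14
  H: 30
  Br: 1
  N: 1
  O: 2
Molecular formula: C14H30BrNO2.
  M = 14(12.0) + 30(1.007825) + 78.918338 + 14.003074 + 2(15.994915)
    = 168.000000 + 30.234750 + 78.918338 + 14.003074 + 31.989830 = 323.145992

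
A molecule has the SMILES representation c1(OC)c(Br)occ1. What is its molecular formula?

C5H5BrO2

Atom tally by fragment:
  furan ring core → C:4 H:4 O:1
  (− 2 ring H displaced by substituents)
  + OCH3 → C:1 H:3 O:1
  + Br → Br:1
Element totals:
  C: 5
  H: 5
  Br: 1
  O: 2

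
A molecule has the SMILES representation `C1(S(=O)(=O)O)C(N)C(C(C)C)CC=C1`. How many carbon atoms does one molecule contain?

Atom tally by fragment:
  cyclohexene ring core → C:6 H:10
  (− 3 ring H displaced by substituents)
  + SO3H → S:1 O:3 H:1
  + NH2 → N:1 H:2
  + CH(CH3)2 → C:3 H:7
Element totals:
  C: 9
  H: 17
  N: 1
  O: 3
  S: 1

9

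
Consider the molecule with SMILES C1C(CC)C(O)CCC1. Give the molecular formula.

C8H16O

Atom tally by fragment:
  cyclohexane ring core → C:6 H:12
  (− 2 ring H displaced by substituents)
  + C2H5 → C:2 H:5
  + OH → O:1 H:1
Element totals:
  C: 8
  H: 16
  O: 1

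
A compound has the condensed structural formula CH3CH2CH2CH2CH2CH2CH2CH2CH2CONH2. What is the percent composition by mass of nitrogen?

Atom tally by fragment:
  CH3 → C:1 H:3
  CH2 → C:1 H:2
  CH2 → C:1 H:2
  CH2 → C:1 H:2
  CH2 → C:1 H:2
  CH2 → C:1 H:2
  CH2 → C:1 H:2
  CH2 → C:1 H:2
  CH2CONH2 → C:2 H:4 O:1 N:1
Element totals:
  C: 10
  H: 21
  N: 1
  O: 1
Molecular formula: C10H21NO.
Molar mass = 171.284 g/mol.
Mass from N: 1 × 14.007 = 14.007 g/mol.
%N = 14.007 / 171.284 × 100 = 8.18%.

8.18%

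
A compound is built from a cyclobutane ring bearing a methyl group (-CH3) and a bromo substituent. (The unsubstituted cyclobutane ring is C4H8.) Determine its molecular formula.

Atom tally by fragment:
  cyclobutane ring core → C:4 H:8
  (− 2 ring H displaced by substituents)
  + CH3 → C:1 H:3
  + Br → Br:1
Element totals:
  C: 5
  H: 9
  Br: 1

C5H9Br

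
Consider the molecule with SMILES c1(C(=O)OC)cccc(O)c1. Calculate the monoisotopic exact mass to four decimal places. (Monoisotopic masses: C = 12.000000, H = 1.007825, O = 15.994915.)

152.0473

Atom tally by fragment:
  benzene ring core → C:6 H:6
  (− 2 ring H displaced by substituents)
  + COOCH3 → C:2 H:3 O:2
  + OH → O:1 H:1
Element totals:
  C: 8
  H: 8
  O: 3
Molecular formula: C8H8O3.
  M = 8(12.0) + 8(1.007825) + 3(15.994915)
    = 96.000000 + 8.062600 + 47.984745 = 152.047345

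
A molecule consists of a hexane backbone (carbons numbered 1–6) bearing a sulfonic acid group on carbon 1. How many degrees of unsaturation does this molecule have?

Atom tally by fragment:
  HO3SCH2 → C:1 H:3 S:1 O:3
  CH2 → C:1 H:2
  CH2 → C:1 H:2
  CH2 → C:1 H:2
  CH2 → C:1 H:2
  CH3 → C:1 H:3
Element totals:
  C: 6
  H: 14
  O: 3
  S: 1
Molecular formula: C6H14O3S.
DoU = (2C + 2 + N − H − X) / 2 = (2·6 + 2 + 0 − 14 − 0) / 2 = 0.

0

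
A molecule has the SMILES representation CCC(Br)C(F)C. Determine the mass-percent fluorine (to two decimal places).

11.24%

Atom tally by fragment:
  CH3 → C:1 H:3
  CH2 → C:1 H:2
  CH(Br) → C:1 H:1 Br:1
  CH(F) → C:1 H:1 F:1
  CH3 → C:1 H:3
Element totals:
  C: 5
  H: 10
  Br: 1
  F: 1
Molecular formula: C5H10BrF.
Molar mass = 169.037 g/mol.
Mass from F: 1 × 18.998 = 18.998 g/mol.
%F = 18.998 / 169.037 × 100 = 11.24%.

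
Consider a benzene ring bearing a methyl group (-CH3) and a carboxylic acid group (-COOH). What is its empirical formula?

C4H4O

Atom tally by fragment:
  benzene ring core → C:6 H:6
  (− 2 ring H displaced by substituents)
  + CH3 → C:1 H:3
  + COOH → C:1 H:1 O:2
Element totals:
  C: 8
  H: 8
  O: 2
Molecular formula: C8H8O2.
gcd of subscripts = 2; dividing each by 2:
  C: 8/2 = 4
  H: 8/2 = 4
  O: 2/2 = 1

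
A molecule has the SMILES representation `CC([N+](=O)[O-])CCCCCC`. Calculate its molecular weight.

Atom tally by fragment:
  CH3 → C:1 H:3
  CH(NO2) → C:1 H:1 N:1 O:2
  CH2 → C:1 H:2
  CH2 → C:1 H:2
  CH2 → C:1 H:2
  CH2 → C:1 H:2
  CH2 → C:1 H:2
  CH3 → C:1 H:3
Element totals:
  C: 8
  H: 17
  N: 1
  O: 2
Molecular formula: C8H17NO2.
  M = 8(12.011) + 17(1.008) + 14.007 + 2(15.999)
    = 96.088 + 17.136 + 14.007 + 31.998 = 159.229

159.23 g/mol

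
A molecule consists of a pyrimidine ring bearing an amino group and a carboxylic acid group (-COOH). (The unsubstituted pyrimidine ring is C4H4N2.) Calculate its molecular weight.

139.11 g/mol

Atom tally by fragment:
  pyrimidine ring core → C:4 H:4 N:2
  (− 2 ring H displaced by substituents)
  + NH2 → N:1 H:2
  + COOH → C:1 H:1 O:2
Element totals:
  C: 5
  H: 5
  N: 3
  O: 2
Molecular formula: C5H5N3O2.
  M = 5(12.011) + 5(1.008) + 3(14.007) + 2(15.999)
    = 60.055 + 5.040 + 42.021 + 31.998 = 139.114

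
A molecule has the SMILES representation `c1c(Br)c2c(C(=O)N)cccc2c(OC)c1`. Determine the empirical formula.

C12H10BrNO2

Atom tally by fragment:
  naphthalene ring system core → C:10 H:8
  (− 3 ring H displaced by substituents)
  + Br → Br:1
  + CONH2 → C:1 H:2 O:1 N:1
  + OCH3 → C:1 H:3 O:1
Element totals:
  C: 12
  H: 10
  Br: 1
  N: 1
  O: 2
Molecular formula: C12H10BrNO2.
gcd of subscripts (1, 12, 10, 1, 2) = 1, so the empirical formula equals the molecular formula.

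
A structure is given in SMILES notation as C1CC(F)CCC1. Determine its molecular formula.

Atom tally by fragment:
  cyclohexane ring core → C:6 H:12
  (− 1 ring H displaced by substituents)
  + F → F:1
Element totals:
  C: 6
  H: 11
  F: 1

C6H11F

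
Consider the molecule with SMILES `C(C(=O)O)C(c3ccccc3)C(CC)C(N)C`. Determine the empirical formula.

C14H21NO2

Atom tally by fragment:
  HOOCCH2 → C:2 H:3 O:2
  CH(C6H5) → C:7 H:6
  CH(C2H5) → C:3 H:6
  CH(NH2) → C:1 H:3 N:1
  CH3 → C:1 H:3
Element totals:
  C: 14
  H: 21
  N: 1
  O: 2
Molecular formula: C14H21NO2.
gcd of subscripts (14, 21, 1, 2) = 1, so the empirical formula equals the molecular formula.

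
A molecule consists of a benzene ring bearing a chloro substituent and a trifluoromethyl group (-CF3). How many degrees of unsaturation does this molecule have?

Atom tally by fragment:
  benzene ring core → C:6 H:6
  (− 2 ring H displaced by substituents)
  + Cl → Cl:1
  + CF3 → C:1 F:3
Element totals:
  C: 7
  H: 4
  Cl: 1
  F: 3
Molecular formula: C7H4ClF3.
DoU = (2C + 2 + N − H − X) / 2 = (2·7 + 2 + 0 − 4 − 4) / 2 = 4.

4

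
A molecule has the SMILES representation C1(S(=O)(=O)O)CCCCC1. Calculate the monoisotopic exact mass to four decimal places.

164.0507

Atom tally by fragment:
  cyclohexane ring core → C:6 H:12
  (− 1 ring H displaced by substituents)
  + SO3H → S:1 O:3 H:1
Element totals:
  C: 6
  H: 12
  O: 3
  S: 1
Molecular formula: C6H12O3S.
  M = 6(12.0) + 12(1.007825) + 3(15.994915) + 31.972071
    = 72.000000 + 12.093900 + 47.984745 + 31.972071 = 164.050716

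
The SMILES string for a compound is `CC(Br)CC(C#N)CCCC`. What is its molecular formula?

Atom tally by fragment:
  CH3 → C:1 H:3
  CH(Br) → C:1 H:1 Br:1
  CH2 → C:1 H:2
  CH(CN) → C:2 H:1 N:1
  CH2 → C:1 H:2
  CH2 → C:1 H:2
  CH2 → C:1 H:2
  CH3 → C:1 H:3
Element totals:
  C: 9
  H: 16
  Br: 1
  N: 1

C9H16BrN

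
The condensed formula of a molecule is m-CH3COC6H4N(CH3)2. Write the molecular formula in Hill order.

Atom tally by fragment:
  benzene ring core → C:6 H:6
  (− 2 ring H displaced by substituents)
  + COCH3 → C:2 H:3 O:1
  + N(CH3)2 → N:1 C:2 H:6
Element totals:
  C: 10
  H: 13
  N: 1
  O: 1

C10H13NO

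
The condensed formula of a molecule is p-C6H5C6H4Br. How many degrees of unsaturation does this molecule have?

Atom tally by fragment:
  benzene ring core → C:6 H:6
  (− 2 ring H displaced by substituents)
  + C6H5 → C:6 H:5
  + Br → Br:1
Element totals:
  C: 12
  H: 9
  Br: 1
Molecular formula: C12H9Br.
DoU = (2C + 2 + N − H − X) / 2 = (2·12 + 2 + 0 − 9 − 1) / 2 = 8.

8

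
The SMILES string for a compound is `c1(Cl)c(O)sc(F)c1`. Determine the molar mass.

152.57 g/mol

Atom tally by fragment:
  thiophene ring core → C:4 H:4 S:1
  (− 3 ring H displaced by substituents)
  + Cl → Cl:1
  + OH → O:1 H:1
  + F → F:1
Element totals:
  C: 4
  H: 2
  Cl: 1
  F: 1
  O: 1
  S: 1
Molecular formula: C4H2ClFOS.
  M = 4(12.011) + 2(1.008) + 35.45 + 18.998 + 15.999 + 32.06
    = 48.044 + 2.016 + 35.450 + 18.998 + 15.999 + 32.060 = 152.567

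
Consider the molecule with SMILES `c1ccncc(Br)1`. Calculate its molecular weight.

Atom tally by fragment:
  pyridine ring core → C:5 H:5 N:1
  (− 1 ring H displaced by substituents)
  + Br → Br:1
Element totals:
  C: 5
  H: 4
  Br: 1
  N: 1
Molecular formula: C5H4BrN.
  M = 5(12.011) + 4(1.008) + 79.904 + 14.007
    = 60.055 + 4.032 + 79.904 + 14.007 = 157.998

158.00 g/mol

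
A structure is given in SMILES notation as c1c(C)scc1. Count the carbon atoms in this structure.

5

Atom tally by fragment:
  thiophene ring core → C:4 H:4 S:1
  (− 1 ring H displaced by substituents)
  + CH3 → C:1 H:3
Element totals:
  C: 5
  H: 6
  S: 1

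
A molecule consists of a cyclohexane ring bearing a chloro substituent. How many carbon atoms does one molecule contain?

6

Atom tally by fragment:
  cyclohexane ring core → C:6 H:12
  (− 1 ring H displaced by substituents)
  + Cl → Cl:1
Element totals:
  C: 6
  H: 11
  Cl: 1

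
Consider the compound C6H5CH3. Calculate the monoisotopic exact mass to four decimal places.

92.0626

Atom tally by fragment:
  benzene ring core → C:6 H:6
  (− 1 ring H displaced by substituents)
  + CH3 → C:1 H:3
Element totals:
  C: 7
  H: 8
Molecular formula: C7H8.
  M = 7(12.0) + 8(1.007825)
    = 84.000000 + 8.062600 = 92.062600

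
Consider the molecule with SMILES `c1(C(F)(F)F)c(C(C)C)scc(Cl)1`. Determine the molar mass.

Atom tally by fragment:
  thiophene ring core → C:4 H:4 S:1
  (− 3 ring H displaced by substituents)
  + CF3 → C:1 F:3
  + CH(CH3)2 → C:3 H:7
  + Cl → Cl:1
Element totals:
  C: 8
  H: 8
  Cl: 1
  F: 3
  S: 1
Molecular formula: C8H8ClF3S.
  M = 8(12.011) + 8(1.008) + 35.45 + 3(18.998) + 32.06
    = 96.088 + 8.064 + 35.450 + 56.994 + 32.060 = 228.656

228.66 g/mol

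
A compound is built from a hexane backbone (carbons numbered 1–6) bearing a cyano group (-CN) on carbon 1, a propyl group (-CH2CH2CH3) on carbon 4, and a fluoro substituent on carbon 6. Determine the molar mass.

171.26 g/mol

Atom tally by fragment:
  NCCH2 → C:2 H:2 N:1
  CH2 → C:1 H:2
  CH2 → C:1 H:2
  CH(CH2CH2CH3) → C:4 H:8
  CH2 → C:1 H:2
  CH2F → C:1 H:2 F:1
Element totals:
  C: 10
  H: 18
  F: 1
  N: 1
Molecular formula: C10H18FN.
  M = 10(12.011) + 18(1.008) + 18.998 + 14.007
    = 120.110 + 18.144 + 18.998 + 14.007 = 171.259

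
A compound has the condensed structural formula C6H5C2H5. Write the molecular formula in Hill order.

C8H10

Atom tally by fragment:
  benzene ring core → C:6 H:6
  (− 1 ring H displaced by substituents)
  + C2H5 → C:2 H:5
Element totals:
  C: 8
  H: 10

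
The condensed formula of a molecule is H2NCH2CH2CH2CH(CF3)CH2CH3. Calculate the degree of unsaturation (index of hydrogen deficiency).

Atom tally by fragment:
  H2NCH2 → C:1 H:4 N:1
  CH2 → C:1 H:2
  CH2 → C:1 H:2
  CH(CF3) → C:2 H:1 F:3
  CH2 → C:1 H:2
  CH3 → C:1 H:3
Element totals:
  C: 7
  H: 14
  F: 3
  N: 1
Molecular formula: C7H14F3N.
DoU = (2C + 2 + N − H − X) / 2 = (2·7 + 2 + 1 − 14 − 3) / 2 = 0.

0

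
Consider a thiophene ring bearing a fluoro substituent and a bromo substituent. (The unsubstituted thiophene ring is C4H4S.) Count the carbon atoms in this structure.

Atom tally by fragment:
  thiophene ring core → C:4 H:4 S:1
  (− 2 ring H displaced by substituents)
  + F → F:1
  + Br → Br:1
Element totals:
  C: 4
  H: 2
  Br: 1
  F: 1
  S: 1

4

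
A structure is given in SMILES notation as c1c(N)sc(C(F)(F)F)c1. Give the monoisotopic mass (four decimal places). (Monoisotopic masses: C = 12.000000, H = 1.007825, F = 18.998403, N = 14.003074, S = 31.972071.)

167.0017

Atom tally by fragment:
  thiophene ring core → C:4 H:4 S:1
  (− 2 ring H displaced by substituents)
  + NH2 → N:1 H:2
  + CF3 → C:1 F:3
Element totals:
  C: 5
  H: 4
  F: 3
  N: 1
  S: 1
Molecular formula: C5H4F3NS.
  M = 5(12.0) + 4(1.007825) + 3(18.998403) + 14.003074 + 31.972071
    = 60.000000 + 4.031300 + 56.995209 + 14.003074 + 31.972071 = 167.001654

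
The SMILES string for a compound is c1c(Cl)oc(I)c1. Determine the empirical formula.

Atom tally by fragment:
  furan ring core → C:4 H:4 O:1
  (− 2 ring H displaced by substituents)
  + Cl → Cl:1
  + I → I:1
Element totals:
  C: 4
  H: 2
  Cl: 1
  I: 1
  O: 1
Molecular formula: C4H2ClIO.
gcd of subscripts (4, 1, 2, 1, 1) = 1, so the empirical formula equals the molecular formula.

C4H2ClIO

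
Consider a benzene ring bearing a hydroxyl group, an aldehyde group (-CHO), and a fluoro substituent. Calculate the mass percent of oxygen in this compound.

22.84%

Atom tally by fragment:
  benzene ring core → C:6 H:6
  (− 3 ring H displaced by substituents)
  + OH → O:1 H:1
  + CHO → C:1 H:1 O:1
  + F → F:1
Element totals:
  C: 7
  H: 5
  F: 1
  O: 2
Molecular formula: C7H5FO2.
Molar mass = 140.113 g/mol.
Mass from O: 2 × 15.999 = 31.998 g/mol.
%O = 31.998 / 140.113 × 100 = 22.84%.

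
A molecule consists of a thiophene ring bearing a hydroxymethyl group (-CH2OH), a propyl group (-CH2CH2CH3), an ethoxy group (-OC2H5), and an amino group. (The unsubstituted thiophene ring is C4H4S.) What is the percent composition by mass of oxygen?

14.86%

Atom tally by fragment:
  thiophene ring core → C:4 H:4 S:1
  (− 4 ring H displaced by substituents)
  + CH2OH → C:1 H:3 O:1
  + CH2CH2CH3 → C:3 H:7
  + OC2H5 → C:2 H:5 O:1
  + NH2 → N:1 H:2
Element totals:
  C: 10
  H: 17
  N: 1
  O: 2
  S: 1
Molecular formula: C10H17NO2S.
Molar mass = 215.311 g/mol.
Mass from O: 2 × 15.999 = 31.998 g/mol.
%O = 31.998 / 215.311 × 100 = 14.86%.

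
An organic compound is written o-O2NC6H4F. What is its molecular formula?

Atom tally by fragment:
  benzene ring core → C:6 H:6
  (− 2 ring H displaced by substituents)
  + NO2 → N:1 O:2
  + F → F:1
Element totals:
  C: 6
  H: 4
  F: 1
  N: 1
  O: 2

C6H4FNO2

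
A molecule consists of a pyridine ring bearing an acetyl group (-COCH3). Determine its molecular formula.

C7H7NO

Atom tally by fragment:
  pyridine ring core → C:5 H:5 N:1
  (− 1 ring H displaced by substituents)
  + COCH3 → C:2 H:3 O:1
Element totals:
  C: 7
  H: 7
  N: 1
  O: 1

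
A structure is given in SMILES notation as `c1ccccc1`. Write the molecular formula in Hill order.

Atom tally by fragment:
  benzene ring core → C:6 H:6
Element totals:
  C: 6
  H: 6

C6H6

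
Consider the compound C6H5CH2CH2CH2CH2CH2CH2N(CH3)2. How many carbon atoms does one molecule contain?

Atom tally by fragment:
  C6H5CH2 → C:7 H:7
  CH2 → C:1 H:2
  CH2 → C:1 H:2
  CH2 → C:1 H:2
  CH2 → C:1 H:2
  CH2N(CH3)2 → C:3 H:8 N:1
Element totals:
  C: 14
  H: 23
  N: 1

14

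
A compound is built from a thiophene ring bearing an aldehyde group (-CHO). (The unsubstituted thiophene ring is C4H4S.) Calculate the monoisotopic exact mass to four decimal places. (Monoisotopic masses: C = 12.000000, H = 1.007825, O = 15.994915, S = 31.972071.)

Atom tally by fragment:
  thiophene ring core → C:4 H:4 S:1
  (− 1 ring H displaced by substituents)
  + CHO → C:1 H:1 O:1
Element totals:
  C: 5
  H: 4
  O: 1
  S: 1
Molecular formula: C5H4OS.
  M = 5(12.0) + 4(1.007825) + 15.994915 + 31.972071
    = 60.000000 + 4.031300 + 15.994915 + 31.972071 = 111.998286

111.9983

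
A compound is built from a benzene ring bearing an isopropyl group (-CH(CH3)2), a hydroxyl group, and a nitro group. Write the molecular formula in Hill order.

C9H11NO3

Atom tally by fragment:
  benzene ring core → C:6 H:6
  (− 3 ring H displaced by substituents)
  + CH(CH3)2 → C:3 H:7
  + OH → O:1 H:1
  + NO2 → N:1 O:2
Element totals:
  C: 9
  H: 11
  N: 1
  O: 3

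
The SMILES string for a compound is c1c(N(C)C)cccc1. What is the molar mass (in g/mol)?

121.18 g/mol

Atom tally by fragment:
  benzene ring core → C:6 H:6
  (− 1 ring H displaced by substituents)
  + N(CH3)2 → N:1 C:2 H:6
Element totals:
  C: 8
  H: 11
  N: 1
Molecular formula: C8H11N.
  M = 8(12.011) + 11(1.008) + 14.007
    = 96.088 + 11.088 + 14.007 = 121.183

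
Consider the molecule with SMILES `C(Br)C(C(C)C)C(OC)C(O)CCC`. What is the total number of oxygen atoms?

Atom tally by fragment:
  BrCH2 → C:1 H:2 Br:1
  CH(CH(CH3)2) → C:4 H:8
  CH(OCH3) → C:2 H:4 O:1
  CH(OH) → C:1 H:2 O:1
  CH2 → C:1 H:2
  CH2 → C:1 H:2
  CH3 → C:1 H:3
Element totals:
  C: 11
  H: 23
  Br: 1
  O: 2

2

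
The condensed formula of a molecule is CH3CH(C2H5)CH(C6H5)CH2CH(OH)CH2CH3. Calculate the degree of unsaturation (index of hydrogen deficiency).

Element totals:
  C: 15
  H: 24
  O: 1
Molecular formula: C15H24O.
DoU = (2C + 2 + N − H − X) / 2 = (2·15 + 2 + 0 − 24 − 0) / 2 = 4.

4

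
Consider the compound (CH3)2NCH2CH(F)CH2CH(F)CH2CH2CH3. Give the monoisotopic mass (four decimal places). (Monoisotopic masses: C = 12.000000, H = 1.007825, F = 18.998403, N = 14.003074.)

179.1486

Element totals:
  C: 9
  H: 19
  F: 2
  N: 1
Molecular formula: C9H19F2N.
  M = 9(12.0) + 19(1.007825) + 2(18.998403) + 14.003074
    = 108.000000 + 19.148675 + 37.996806 + 14.003074 = 179.148555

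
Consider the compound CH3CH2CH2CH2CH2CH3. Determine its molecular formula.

C6H14

Atom tally by fragment:
  CH3 → C:1 H:3
  CH2 → C:1 H:2
  CH2 → C:1 H:2
  CH2 → C:1 H:2
  CH2 → C:1 H:2
  CH3 → C:1 H:3
Element totals:
  C: 6
  H: 14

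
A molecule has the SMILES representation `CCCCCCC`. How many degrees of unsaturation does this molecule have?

0

Atom tally by fragment:
  CH3 → C:1 H:3
  CH2 → C:1 H:2
  CH2 → C:1 H:2
  CH2 → C:1 H:2
  CH2 → C:1 H:2
  CH2 → C:1 H:2
  CH3 → C:1 H:3
Element totals:
  C: 7
  H: 16
Molecular formula: C7H16.
DoU = (2C + 2 + N − H − X) / 2 = (2·7 + 2 + 0 − 16 − 0) / 2 = 0.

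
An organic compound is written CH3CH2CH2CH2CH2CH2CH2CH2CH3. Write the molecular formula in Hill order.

C9H20

Atom tally by fragment:
  CH3 → C:1 H:3
  CH2 → C:1 H:2
  CH2 → C:1 H:2
  CH2 → C:1 H:2
  CH2 → C:1 H:2
  CH2 → C:1 H:2
  CH2 → C:1 H:2
  CH2 → C:1 H:2
  CH3 → C:1 H:3
Element totals:
  C: 9
  H: 20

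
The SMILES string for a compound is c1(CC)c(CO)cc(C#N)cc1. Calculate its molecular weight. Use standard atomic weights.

Atom tally by fragment:
  benzene ring core → C:6 H:6
  (− 3 ring H displaced by substituents)
  + C2H5 → C:2 H:5
  + CH2OH → C:1 H:3 O:1
  + CN → C:1 N:1
Element totals:
  C: 10
  H: 11
  N: 1
  O: 1
Molecular formula: C10H11NO.
  M = 10(12.011) + 11(1.008) + 14.007 + 15.999
    = 120.110 + 11.088 + 14.007 + 15.999 = 161.204

161.20 g/mol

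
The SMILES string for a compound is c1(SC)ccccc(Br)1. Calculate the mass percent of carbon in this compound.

41.40%

Atom tally by fragment:
  benzene ring core → C:6 H:6
  (− 2 ring H displaced by substituents)
  + SCH3 → C:1 H:3 S:1
  + Br → Br:1
Element totals:
  C: 7
  H: 7
  Br: 1
  S: 1
Molecular formula: C7H7BrS.
Molar mass = 203.097 g/mol.
Mass from C: 7 × 12.011 = 84.077 g/mol.
%C = 84.077 / 203.097 × 100 = 41.40%.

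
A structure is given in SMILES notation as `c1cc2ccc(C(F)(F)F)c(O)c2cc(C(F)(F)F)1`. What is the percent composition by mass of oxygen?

Atom tally by fragment:
  naphthalene ring system core → C:10 H:8
  (− 3 ring H displaced by substituents)
  + CF3 → C:1 F:3
  + OH → O:1 H:1
  + CF3 → C:1 F:3
Element totals:
  C: 12
  H: 6
  F: 6
  O: 1
Molecular formula: C12H6F6O.
Molar mass = 280.167 g/mol.
Mass from O: 1 × 15.999 = 15.999 g/mol.
%O = 15.999 / 280.167 × 100 = 5.71%.

5.71%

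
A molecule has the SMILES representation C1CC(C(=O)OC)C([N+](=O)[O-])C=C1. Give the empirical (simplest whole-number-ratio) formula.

C8H11NO4

Atom tally by fragment:
  cyclohexene ring core → C:6 H:10
  (− 2 ring H displaced by substituents)
  + COOCH3 → C:2 H:3 O:2
  + NO2 → N:1 O:2
Element totals:
  C: 8
  H: 11
  N: 1
  O: 4
Molecular formula: C8H11NO4.
gcd of subscripts (8, 11, 1, 4) = 1, so the empirical formula equals the molecular formula.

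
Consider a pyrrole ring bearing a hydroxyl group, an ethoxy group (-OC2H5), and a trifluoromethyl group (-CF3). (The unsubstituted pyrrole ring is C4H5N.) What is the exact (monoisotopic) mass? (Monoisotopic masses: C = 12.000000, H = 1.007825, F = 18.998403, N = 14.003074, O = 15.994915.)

Atom tally by fragment:
  pyrrole ring core → C:4 H:5 N:1
  (− 3 ring H displaced by substituents)
  + OH → O:1 H:1
  + OC2H5 → C:2 H:5 O:1
  + CF3 → C:1 F:3
Element totals:
  C: 7
  H: 8
  F: 3
  N: 1
  O: 2
Molecular formula: C7H8F3NO2.
  M = 7(12.0) + 8(1.007825) + 3(18.998403) + 14.003074 + 2(15.994915)
    = 84.000000 + 8.062600 + 56.995209 + 14.003074 + 31.989830 = 195.050713

195.0507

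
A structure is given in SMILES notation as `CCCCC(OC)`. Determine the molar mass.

Atom tally by fragment:
  CH3 → C:1 H:3
  CH2 → C:1 H:2
  CH2 → C:1 H:2
  CH2 → C:1 H:2
  CH2OCH3 → C:2 H:5 O:1
Element totals:
  C: 6
  H: 14
  O: 1
Molecular formula: C6H14O.
  M = 6(12.011) + 14(1.008) + 15.999
    = 72.066 + 14.112 + 15.999 = 102.177

102.18 g/mol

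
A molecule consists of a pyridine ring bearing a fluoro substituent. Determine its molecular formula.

C5H4FN

Atom tally by fragment:
  pyridine ring core → C:5 H:5 N:1
  (− 1 ring H displaced by substituents)
  + F → F:1
Element totals:
  C: 5
  H: 4
  F: 1
  N: 1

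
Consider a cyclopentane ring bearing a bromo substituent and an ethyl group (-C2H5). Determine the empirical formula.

C7H13Br

Atom tally by fragment:
  cyclopentane ring core → C:5 H:10
  (− 2 ring H displaced by substituents)
  + Br → Br:1
  + C2H5 → C:2 H:5
Element totals:
  C: 7
  H: 13
  Br: 1
Molecular formula: C7H13Br.
gcd of subscripts (1, 7, 13) = 1, so the empirical formula equals the molecular formula.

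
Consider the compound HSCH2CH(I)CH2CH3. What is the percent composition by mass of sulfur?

Atom tally by fragment:
  HSCH2 → C:1 H:3 S:1
  CH(I) → C:1 H:1 I:1
  CH2 → C:1 H:2
  CH3 → C:1 H:3
Element totals:
  C: 4
  H: 9
  I: 1
  S: 1
Molecular formula: C4H9IS.
Molar mass = 216.080 g/mol.
Mass from S: 1 × 32.06 = 32.060 g/mol.
%S = 32.060 / 216.080 × 100 = 14.84%.

14.84%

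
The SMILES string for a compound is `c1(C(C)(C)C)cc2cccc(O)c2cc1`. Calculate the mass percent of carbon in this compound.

Atom tally by fragment:
  naphthalene ring system core → C:10 H:8
  (− 2 ring H displaced by substituents)
  + C(CH3)3 → C:4 H:9
  + OH → O:1 H:1
Element totals:
  C: 14
  H: 16
  O: 1
Molecular formula: C14H16O.
Molar mass = 200.281 g/mol.
Mass from C: 14 × 12.011 = 168.154 g/mol.
%C = 168.154 / 200.281 × 100 = 83.96%.

83.96%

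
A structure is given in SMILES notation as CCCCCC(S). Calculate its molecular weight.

Atom tally by fragment:
  CH3 → C:1 H:3
  CH2 → C:1 H:2
  CH2 → C:1 H:2
  CH2 → C:1 H:2
  CH2 → C:1 H:2
  CH2SH → C:1 H:3 S:1
Element totals:
  C: 6
  H: 14
  S: 1
Molecular formula: C6H14S.
  M = 6(12.011) + 14(1.008) + 32.06
    = 72.066 + 14.112 + 32.060 = 118.238

118.24 g/mol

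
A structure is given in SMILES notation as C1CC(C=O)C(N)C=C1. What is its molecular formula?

C7H11NO

Atom tally by fragment:
  cyclohexene ring core → C:6 H:10
  (− 2 ring H displaced by substituents)
  + CHO → C:1 H:1 O:1
  + NH2 → N:1 H:2
Element totals:
  C: 7
  H: 11
  N: 1
  O: 1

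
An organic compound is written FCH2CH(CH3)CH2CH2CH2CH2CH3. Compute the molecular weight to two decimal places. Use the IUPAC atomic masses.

132.22 g/mol

Atom tally by fragment:
  FCH2 → C:1 H:2 F:1
  CH(CH3) → C:2 H:4
  CH2 → C:1 H:2
  CH2 → C:1 H:2
  CH2 → C:1 H:2
  CH2 → C:1 H:2
  CH3 → C:1 H:3
Element totals:
  C: 8
  H: 17
  F: 1
Molecular formula: C8H17F.
  M = 8(12.011) + 17(1.008) + 18.998
    = 96.088 + 17.136 + 18.998 = 132.222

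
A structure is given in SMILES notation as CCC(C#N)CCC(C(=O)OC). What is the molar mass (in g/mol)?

Atom tally by fragment:
  CH3 → C:1 H:3
  CH2 → C:1 H:2
  CH(CN) → C:2 H:1 N:1
  CH2 → C:1 H:2
  CH2 → C:1 H:2
  CH2COOCH3 → C:3 H:5 O:2
Element totals:
  C: 9
  H: 15
  N: 1
  O: 2
Molecular formula: C9H15NO2.
  M = 9(12.011) + 15(1.008) + 14.007 + 2(15.999)
    = 108.099 + 15.120 + 14.007 + 31.998 = 169.224

169.22 g/mol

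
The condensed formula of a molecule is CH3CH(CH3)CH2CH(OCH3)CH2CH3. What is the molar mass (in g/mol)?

130.23 g/mol

Atom tally by fragment:
  CH3 → C:1 H:3
  CH(CH3) → C:2 H:4
  CH2 → C:1 H:2
  CH(OCH3) → C:2 H:4 O:1
  CH2 → C:1 H:2
  CH3 → C:1 H:3
Element totals:
  C: 8
  H: 18
  O: 1
Molecular formula: C8H18O.
  M = 8(12.011) + 18(1.008) + 15.999
    = 96.088 + 18.144 + 15.999 = 130.231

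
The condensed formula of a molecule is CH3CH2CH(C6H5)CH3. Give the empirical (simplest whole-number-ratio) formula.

Atom tally by fragment:
  CH3 → C:1 H:3
  CH2 → C:1 H:2
  CH(C6H5) → C:7 H:6
  CH3 → C:1 H:3
Element totals:
  C: 10
  H: 14
Molecular formula: C10H14.
gcd of subscripts = 2; dividing each by 2:
  C: 10/2 = 5
  H: 14/2 = 7

C5H7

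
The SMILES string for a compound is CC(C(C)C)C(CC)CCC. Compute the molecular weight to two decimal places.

Atom tally by fragment:
  CH3 → C:1 H:3
  CH(CH(CH3)2) → C:4 H:8
  CH(C2H5) → C:3 H:6
  CH2 → C:1 H:2
  CH2 → C:1 H:2
  CH3 → C:1 H:3
Element totals:
  C: 11
  H: 24
Molecular formula: C11H24.
  M = 11(12.011) + 24(1.008)
    = 132.121 + 24.192 = 156.313

156.31 g/mol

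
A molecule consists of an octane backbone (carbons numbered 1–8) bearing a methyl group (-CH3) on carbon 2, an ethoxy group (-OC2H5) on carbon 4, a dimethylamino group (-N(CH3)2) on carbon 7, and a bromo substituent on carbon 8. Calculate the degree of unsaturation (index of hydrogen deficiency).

0

Atom tally by fragment:
  CH3 → C:1 H:3
  CH(CH3) → C:2 H:4
  CH2 → C:1 H:2
  CH(OC2H5) → C:3 H:6 O:1
  CH2 → C:1 H:2
  CH2 → C:1 H:2
  CH(N(CH3)2) → C:3 H:7 N:1
  CH2Br → C:1 H:2 Br:1
Element totals:
  C: 13
  H: 28
  Br: 1
  N: 1
  O: 1
Molecular formula: C13H28BrNO.
DoU = (2C + 2 + N − H − X) / 2 = (2·13 + 2 + 1 − 28 − 1) / 2 = 0.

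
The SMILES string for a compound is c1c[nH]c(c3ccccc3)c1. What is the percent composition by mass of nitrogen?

Atom tally by fragment:
  pyrrole ring core → C:4 H:5 N:1
  (− 1 ring H displaced by substituents)
  + C6H5 → C:6 H:5
Element totals:
  C: 10
  H: 9
  N: 1
Molecular formula: C10H9N.
Molar mass = 143.189 g/mol.
Mass from N: 1 × 14.007 = 14.007 g/mol.
%N = 14.007 / 143.189 × 100 = 9.78%.

9.78%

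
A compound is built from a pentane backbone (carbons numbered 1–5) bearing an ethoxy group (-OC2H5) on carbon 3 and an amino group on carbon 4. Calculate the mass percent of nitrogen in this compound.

Atom tally by fragment:
  CH3 → C:1 H:3
  CH2 → C:1 H:2
  CH(OC2H5) → C:3 H:6 O:1
  CH(NH2) → C:1 H:3 N:1
  CH3 → C:1 H:3
Element totals:
  C: 7
  H: 17
  N: 1
  O: 1
Molecular formula: C7H17NO.
Molar mass = 131.219 g/mol.
Mass from N: 1 × 14.007 = 14.007 g/mol.
%N = 14.007 / 131.219 × 100 = 10.67%.

10.67%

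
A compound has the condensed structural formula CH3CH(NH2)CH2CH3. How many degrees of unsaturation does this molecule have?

0

Element totals:
  C: 4
  H: 11
  N: 1
Molecular formula: C4H11N.
DoU = (2C + 2 + N − H − X) / 2 = (2·4 + 2 + 1 − 11 − 0) / 2 = 0.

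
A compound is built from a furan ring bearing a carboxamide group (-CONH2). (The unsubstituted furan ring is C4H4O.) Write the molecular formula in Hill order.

Atom tally by fragment:
  furan ring core → C:4 H:4 O:1
  (− 1 ring H displaced by substituents)
  + CONH2 → C:1 H:2 O:1 N:1
Element totals:
  C: 5
  H: 5
  N: 1
  O: 2

C5H5NO2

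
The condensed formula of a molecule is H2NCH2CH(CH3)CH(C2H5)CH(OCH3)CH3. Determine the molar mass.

159.27 g/mol

Atom tally by fragment:
  H2NCH2 → C:1 H:4 N:1
  CH(CH3) → C:2 H:4
  CH(C2H5) → C:3 H:6
  CH(OCH3) → C:2 H:4 O:1
  CH3 → C:1 H:3
Element totals:
  C: 9
  H: 21
  N: 1
  O: 1
Molecular formula: C9H21NO.
  M = 9(12.011) + 21(1.008) + 14.007 + 15.999
    = 108.099 + 21.168 + 14.007 + 15.999 = 159.273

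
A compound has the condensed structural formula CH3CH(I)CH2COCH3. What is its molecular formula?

C5H9IO

Element totals:
  C: 5
  H: 9
  I: 1
  O: 1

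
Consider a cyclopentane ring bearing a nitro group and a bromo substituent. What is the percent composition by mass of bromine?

Atom tally by fragment:
  cyclopentane ring core → C:5 H:10
  (− 2 ring H displaced by substituents)
  + NO2 → N:1 O:2
  + Br → Br:1
Element totals:
  C: 5
  H: 8
  Br: 1
  N: 1
  O: 2
Molecular formula: C5H8BrNO2.
Molar mass = 194.028 g/mol.
Mass from Br: 1 × 79.904 = 79.904 g/mol.
%Br = 79.904 / 194.028 × 100 = 41.18%.

41.18%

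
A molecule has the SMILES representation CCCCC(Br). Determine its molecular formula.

C5H11Br

Atom tally by fragment:
  CH3 → C:1 H:3
  CH2 → C:1 H:2
  CH2 → C:1 H:2
  CH2 → C:1 H:2
  CH2Br → C:1 H:2 Br:1
Element totals:
  C: 5
  H: 11
  Br: 1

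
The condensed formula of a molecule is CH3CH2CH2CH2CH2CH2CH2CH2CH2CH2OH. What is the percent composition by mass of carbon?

Atom tally by fragment:
  CH3 → C:1 H:3
  CH2 → C:1 H:2
  CH2 → C:1 H:2
  CH2 → C:1 H:2
  CH2 → C:1 H:2
  CH2 → C:1 H:2
  CH2 → C:1 H:2
  CH2 → C:1 H:2
  CH2CH2OH → C:2 H:5 O:1
Element totals:
  C: 10
  H: 22
  O: 1
Molecular formula: C10H22O.
Molar mass = 158.285 g/mol.
Mass from C: 10 × 12.011 = 120.110 g/mol.
%C = 120.110 / 158.285 × 100 = 75.88%.

75.88%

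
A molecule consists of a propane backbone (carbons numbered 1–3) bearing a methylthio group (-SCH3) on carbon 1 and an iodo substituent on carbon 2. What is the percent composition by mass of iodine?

Atom tally by fragment:
  CH3SCH2 → C:2 H:5 S:1
  CH(I) → C:1 H:1 I:1
  CH3 → C:1 H:3
Element totals:
  C: 4
  H: 9
  I: 1
  S: 1
Molecular formula: C4H9IS.
Molar mass = 216.080 g/mol.
Mass from I: 1 × 126.904 = 126.904 g/mol.
%I = 126.904 / 216.080 × 100 = 58.73%.

58.73%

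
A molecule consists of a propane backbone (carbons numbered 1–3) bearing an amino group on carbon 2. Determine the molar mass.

Atom tally by fragment:
  CH3 → C:1 H:3
  CH(NH2) → C:1 H:3 N:1
  CH3 → C:1 H:3
Element totals:
  C: 3
  H: 9
  N: 1
Molecular formula: C3H9N.
  M = 3(12.011) + 9(1.008) + 14.007
    = 36.033 + 9.072 + 14.007 = 59.112

59.11 g/mol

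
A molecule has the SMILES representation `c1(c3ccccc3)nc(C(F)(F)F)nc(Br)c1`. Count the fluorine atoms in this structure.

Atom tally by fragment:
  pyrimidine ring core → C:4 H:4 N:2
  (− 3 ring H displaced by substituents)
  + C6H5 → C:6 H:5
  + CF3 → C:1 F:3
  + Br → Br:1
Element totals:
  C: 11
  H: 6
  Br: 1
  F: 3
  N: 2

3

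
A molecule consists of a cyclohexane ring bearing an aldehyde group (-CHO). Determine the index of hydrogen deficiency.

2

Atom tally by fragment:
  cyclohexane ring core → C:6 H:12
  (− 1 ring H displaced by substituents)
  + CHO → C:1 H:1 O:1
Element totals:
  C: 7
  H: 12
  O: 1
Molecular formula: C7H12O.
DoU = (2C + 2 + N − H − X) / 2 = (2·7 + 2 + 0 − 12 − 0) / 2 = 2.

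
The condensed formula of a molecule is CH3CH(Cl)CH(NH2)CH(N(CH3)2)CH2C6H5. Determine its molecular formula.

C13H21ClN2

Atom tally by fragment:
  CH3 → C:1 H:3
  CH(Cl) → C:1 H:1 Cl:1
  CH(NH2) → C:1 H:3 N:1
  CH(N(CH3)2) → C:3 H:7 N:1
  CH2C6H5 → C:7 H:7
Element totals:
  C: 13
  H: 21
  Cl: 1
  N: 2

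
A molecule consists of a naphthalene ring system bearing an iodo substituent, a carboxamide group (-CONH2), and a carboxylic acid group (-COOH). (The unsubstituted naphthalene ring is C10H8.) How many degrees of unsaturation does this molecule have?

Atom tally by fragment:
  naphthalene ring system core → C:10 H:8
  (− 3 ring H displaced by substituents)
  + I → I:1
  + CONH2 → C:1 H:2 O:1 N:1
  + COOH → C:1 H:1 O:2
Element totals:
  C: 12
  H: 8
  I: 1
  N: 1
  O: 3
Molecular formula: C12H8INO3.
DoU = (2C + 2 + N − H − X) / 2 = (2·12 + 2 + 1 − 8 − 1) / 2 = 9.

9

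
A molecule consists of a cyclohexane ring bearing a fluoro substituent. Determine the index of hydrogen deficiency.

Atom tally by fragment:
  cyclohexane ring core → C:6 H:12
  (− 1 ring H displaced by substituents)
  + F → F:1
Element totals:
  C: 6
  H: 11
  F: 1
Molecular formula: C6H11F.
DoU = (2C + 2 + N − H − X) / 2 = (2·6 + 2 + 0 − 11 − 1) / 2 = 1.

1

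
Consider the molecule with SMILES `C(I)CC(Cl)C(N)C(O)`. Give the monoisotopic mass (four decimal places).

262.9574

Atom tally by fragment:
  ICH2 → C:1 H:2 I:1
  CH2 → C:1 H:2
  CH(Cl) → C:1 H:1 Cl:1
  CH(NH2) → C:1 H:3 N:1
  CH2OH → C:1 H:3 O:1
Element totals:
  C: 5
  H: 11
  Cl: 1
  I: 1
  N: 1
  O: 1
Molecular formula: C5H11ClINO.
  M = 5(12.0) + 11(1.007825) + 34.968853 + 126.904472 + 14.003074 + 15.994915
    = 60.000000 + 11.086075 + 34.968853 + 126.904472 + 14.003074 + 15.994915 = 262.957389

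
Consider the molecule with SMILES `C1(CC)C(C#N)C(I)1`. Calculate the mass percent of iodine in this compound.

57.41%

Atom tally by fragment:
  cyclopropane ring core → C:3 H:6
  (− 3 ring H displaced by substituents)
  + C2H5 → C:2 H:5
  + CN → C:1 N:1
  + I → I:1
Element totals:
  C: 6
  H: 8
  I: 1
  N: 1
Molecular formula: C6H8IN.
Molar mass = 221.041 g/mol.
Mass from I: 1 × 126.904 = 126.904 g/mol.
%I = 126.904 / 221.041 × 100 = 57.41%.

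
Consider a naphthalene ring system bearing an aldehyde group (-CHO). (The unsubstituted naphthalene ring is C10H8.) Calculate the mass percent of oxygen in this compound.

Atom tally by fragment:
  naphthalene ring system core → C:10 H:8
  (− 1 ring H displaced by substituents)
  + CHO → C:1 H:1 O:1
Element totals:
  C: 11
  H: 8
  O: 1
Molecular formula: C11H8O.
Molar mass = 156.184 g/mol.
Mass from O: 1 × 15.999 = 15.999 g/mol.
%O = 15.999 / 156.184 × 100 = 10.24%.

10.24%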